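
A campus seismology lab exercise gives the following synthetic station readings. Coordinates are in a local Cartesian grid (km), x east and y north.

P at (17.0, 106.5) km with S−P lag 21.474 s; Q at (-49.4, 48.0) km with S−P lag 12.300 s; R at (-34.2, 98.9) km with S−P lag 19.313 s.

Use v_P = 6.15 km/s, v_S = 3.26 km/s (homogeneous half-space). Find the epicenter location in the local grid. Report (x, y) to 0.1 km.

x ≈ -29.6 km, y ≈ -35.0 km

Distance from S−P lag: d = Δt · v_P v_S / (v_P − v_S) = Δt · (6.15·3.26)/(6.15−3.26) ≈ 6.9374·Δt.
So d_P = 148.97, d_Q = 85.33, d_R = 133.98 km.
Circle about each station: (x − 17.0)² + (y − 106.5)² = 148.97²; (x + 49.4)² + (y − 48.0)² = 85.33²; (x + 34.2)² + (y − 98.9)² = 133.98².
Subtracting the P equation from the Q and R equations removes the quadratic terms:
-132.8 x − 117.0 y = 8023.96
-102.4 x − 15.2 y = 3561.02
Solving the 2×2 system: x ≈ -29.6, y ≈ -35.0 km.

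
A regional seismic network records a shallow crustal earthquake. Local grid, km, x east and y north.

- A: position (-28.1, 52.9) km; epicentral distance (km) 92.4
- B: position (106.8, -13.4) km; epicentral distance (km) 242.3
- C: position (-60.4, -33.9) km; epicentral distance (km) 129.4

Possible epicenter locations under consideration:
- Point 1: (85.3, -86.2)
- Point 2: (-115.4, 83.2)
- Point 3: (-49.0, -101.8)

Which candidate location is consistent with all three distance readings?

For each candidate, compare |candidate − station| to the reported distance:
Point 1: residuals A 87.1, B 166.4, C 25.4 → max 166.4 km
Point 2: residuals A 0.0, B 0.0, C 0.0 → max 0.0 km
Point 3: residuals A 63.7, B 63.2, C 60.5 → max 63.7 km
Only Point 2 has all residuals ≈ 0.

Point 2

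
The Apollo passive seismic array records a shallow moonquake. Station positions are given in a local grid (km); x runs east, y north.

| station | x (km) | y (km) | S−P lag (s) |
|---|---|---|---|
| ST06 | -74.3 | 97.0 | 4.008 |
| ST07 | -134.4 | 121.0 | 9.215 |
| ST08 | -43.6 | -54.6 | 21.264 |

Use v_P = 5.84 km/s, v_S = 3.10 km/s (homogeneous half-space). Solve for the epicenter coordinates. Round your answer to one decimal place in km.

Distance from S−P lag: d = Δt · v_P v_S / (v_P − v_S) = Δt · (5.84·3.10)/(5.84−3.10) ≈ 6.6073·Δt.
So d_ST06 = 26.48, d_ST07 = 60.89, d_ST08 = 140.50 km.
Circle about each station: (x + 74.3)² + (y − 97.0)² = 26.48²; (x + 134.4)² + (y − 121.0)² = 60.89²; (x + 43.6)² + (y + 54.6)² = 140.50².
Subtracting the ST06 equation from the ST07 and ST08 equations removes the quadratic terms:
-120.2 x + 48.0 y = 14768.47
61.4 x − 303.2 y = -29086.43
Solving the 2×2 system: x ≈ -92.0, y ≈ 77.3 km.

-92.0 km east, 77.3 km north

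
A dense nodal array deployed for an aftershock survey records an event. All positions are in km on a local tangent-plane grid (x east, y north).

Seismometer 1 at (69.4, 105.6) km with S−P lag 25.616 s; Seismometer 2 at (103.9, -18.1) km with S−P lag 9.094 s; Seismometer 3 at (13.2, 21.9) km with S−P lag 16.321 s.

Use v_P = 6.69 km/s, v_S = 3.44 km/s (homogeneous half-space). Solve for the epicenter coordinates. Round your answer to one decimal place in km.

(75.1, -75.7)

Distance from S−P lag: d = Δt · v_P v_S / (v_P − v_S) = Δt · (6.69·3.44)/(6.69−3.44) ≈ 7.0811·Δt.
So d_Seismometer 1 = 181.39, d_Seismometer 2 = 64.40, d_Seismometer 3 = 115.57 km.
Circle about each station: (x − 69.4)² + (y − 105.6)² = 181.39²; (x − 103.9)² + (y + 18.1)² = 64.40²; (x − 13.2)² + (y − 21.9)² = 115.57².
Subtracting the Seismometer 1 equation from the Seismometer 2 and Seismometer 3 equations removes the quadratic terms:
69.0 x − 247.4 y = 23910.07
-112.4 x − 167.4 y = 4232.04
Solving the 2×2 system: x ≈ 75.1, y ≈ -75.7 km.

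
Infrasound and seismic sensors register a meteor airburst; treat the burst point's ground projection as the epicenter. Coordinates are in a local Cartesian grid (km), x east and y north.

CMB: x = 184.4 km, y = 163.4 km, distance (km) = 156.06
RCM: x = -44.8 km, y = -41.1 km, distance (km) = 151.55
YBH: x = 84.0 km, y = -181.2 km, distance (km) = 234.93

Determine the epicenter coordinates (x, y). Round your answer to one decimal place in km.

x ≈ 73.6 km, y ≈ 53.5 km

Circle about each station: (x − 184.4)² + (y − 163.4)² = 156.06²; (x + 44.8)² + (y + 41.1)² = 151.55²; (x − 84.0)² + (y + 181.2)² = 234.93².
Subtracting pairs of circle equations eliminates x²+y² and gives linear equations (the radical axes):
-458.4 x − 409.0 y = -55619.35
-200.8 x − 689.2 y = -51650.86
Solving the 2×2 system: x ≈ 73.6, y ≈ 53.5 km.
Check against CMB (with the unrounded x, y): √((x − 184.4)²+(y − 163.4)²) = 156.06 ≈ 156.06 km. ✓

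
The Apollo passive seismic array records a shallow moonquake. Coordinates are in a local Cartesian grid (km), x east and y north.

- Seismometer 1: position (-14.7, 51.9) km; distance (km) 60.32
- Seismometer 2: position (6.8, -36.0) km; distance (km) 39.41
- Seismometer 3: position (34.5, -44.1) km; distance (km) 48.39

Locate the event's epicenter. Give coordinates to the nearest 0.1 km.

(18.6, 1.6)

Circle about each station: (x + 14.7)² + (y − 51.9)² = 60.32²; (x − 6.8)² + (y + 36.0)² = 39.41²; (x − 34.5)² + (y + 44.1)² = 48.39².
Subtracting pairs of circle equations eliminates x²+y² and gives linear equations (the radical axes):
43.0 x − 175.8 y = 517.89
98.4 x − 192.0 y = 1522.27
Solving the 2×2 system: x ≈ 18.6, y ≈ 1.6 km.
Check against Seismometer 1 (with the unrounded x, y): √((x + 14.7)²+(y − 51.9)²) = 60.32 ≈ 60.32 km. ✓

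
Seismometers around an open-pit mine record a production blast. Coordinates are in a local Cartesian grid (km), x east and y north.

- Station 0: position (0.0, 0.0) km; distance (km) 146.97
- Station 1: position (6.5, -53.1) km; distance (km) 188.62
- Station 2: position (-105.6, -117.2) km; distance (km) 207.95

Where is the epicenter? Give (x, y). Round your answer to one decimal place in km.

Circle about each station: x² + y² = 146.97²; (x − 6.5)² + (y + 53.1)² = 188.62²; (x + 105.6)² + (y + 117.2)² = 207.95².
Subtracting pairs of circle equations eliminates x²+y² and gives linear equations (the radical axes):
13.0 x − 106.2 y = -11115.46
-211.2 x − 234.4 y = 3244.18
Solving the 2×2 system: x ≈ -115.8, y ≈ 90.5 km.

x ≈ -115.8 km, y ≈ 90.5 km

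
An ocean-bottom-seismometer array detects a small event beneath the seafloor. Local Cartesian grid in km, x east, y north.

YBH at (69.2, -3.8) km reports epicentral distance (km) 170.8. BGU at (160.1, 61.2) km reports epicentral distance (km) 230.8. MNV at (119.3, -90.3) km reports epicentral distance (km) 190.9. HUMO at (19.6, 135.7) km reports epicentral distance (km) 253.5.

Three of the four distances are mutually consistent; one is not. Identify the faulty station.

BGU

Solve using three stations at a time. Using YBH, MNV, HUMO (subtract circle equations pairwise → linear system) gives (x, y) ≈ (-71.5, -101.0).
Distances from that point to each station vs reported:
  YBH: calculated 171.0 vs reported 170.8 → residual 0.2 km
  BGU: calculated 282.8 vs reported 230.8 → residual 52.0 km
  MNV: calculated 191.1 vs reported 190.9 → residual 0.2 km
  HUMO: calculated 253.7 vs reported 253.5 → residual 0.2 km
YBH, MNV, HUMO are mutually consistent (residuals ≈ 0); BGU is off by 52.0 km.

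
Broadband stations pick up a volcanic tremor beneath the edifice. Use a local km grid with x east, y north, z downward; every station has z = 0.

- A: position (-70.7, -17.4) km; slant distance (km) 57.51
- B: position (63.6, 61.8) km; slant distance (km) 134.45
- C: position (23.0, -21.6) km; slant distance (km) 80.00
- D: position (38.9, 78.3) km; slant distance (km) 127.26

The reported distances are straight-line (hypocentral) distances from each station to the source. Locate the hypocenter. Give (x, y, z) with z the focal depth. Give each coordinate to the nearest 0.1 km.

x ≈ -39.9 km, y ≈ -9.4 km, depth ≈ 47.9 km

Each station gives a sphere (x−x_i)² + (y−y_i)² + z² = d_i² (stations at z=0).
Subtracting the A sphere from B and C: z² cancels, leaving linear equations in x and y:
268.6 x + 158.4 y = -12206.45
187.4 x − 8.4 y = -7398.29
Solving: x ≈ -39.900, y ≈ -9.402 km (keep extra digits for the depth step; rounded: -39.9, -9.4).
Then from the A sphere: z² = 57.51² − (x + 70.7)² − (y + 17.4)² with x = -39.900, y = -9.402, so z ≈ 47.904 ≈ 47.9 km.
Check against D (with the unrounded solution): distance 127.26 ≈ 127.26 km. ✓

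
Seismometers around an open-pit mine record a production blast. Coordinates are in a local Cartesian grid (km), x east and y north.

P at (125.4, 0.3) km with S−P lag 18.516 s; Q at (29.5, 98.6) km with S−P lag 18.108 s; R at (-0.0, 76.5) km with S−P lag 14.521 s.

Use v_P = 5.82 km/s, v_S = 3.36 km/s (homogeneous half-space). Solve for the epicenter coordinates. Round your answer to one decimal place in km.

Distance from S−P lag: d = Δt · v_P v_S / (v_P − v_S) = Δt · (5.82·3.36)/(5.82−3.36) ≈ 7.9493·Δt.
So d_P = 147.19, d_Q = 143.95, d_R = 115.43 km.
Circle about each station: (x − 125.4)² + (y − 0.3)² = 147.19²; (x − 29.5)² + (y − 98.6)² = 143.95²; x² + (y − 76.5)² = 115.43².
Subtracting pairs of circle equations eliminates x²+y² and gives linear equations (the radical axes):
-191.8 x + 196.6 y = -4189.75
-250.8 x + 152.4 y = -1532.19
Solving the 2×2 system: x ≈ -16.8, y ≈ -37.7 km.
Check against P (with the unrounded x, y): √((x − 125.4)²+(y − 0.3)²) = 147.19 ≈ 147.19 km. ✓

x ≈ -16.8 km, y ≈ -37.7 km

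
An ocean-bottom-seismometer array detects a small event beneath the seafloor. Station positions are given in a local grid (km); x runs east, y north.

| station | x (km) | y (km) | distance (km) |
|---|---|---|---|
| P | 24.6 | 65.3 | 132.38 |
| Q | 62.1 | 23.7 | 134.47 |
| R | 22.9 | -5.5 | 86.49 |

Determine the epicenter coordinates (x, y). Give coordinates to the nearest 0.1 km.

Circle about each station: (x − 24.6)² + (y − 65.3)² = 132.38²; (x − 62.1)² + (y − 23.7)² = 134.47²; (x − 22.9)² + (y + 5.5)² = 86.49².
Subtracting the P equation from the Q and R equations removes the quadratic terms:
75.0 x − 83.2 y = -1008.87
-3.4 x − 141.6 y = 5729.35
Solving the 2×2 system: x ≈ -56.8, y ≈ -39.1 km.

(-56.8, -39.1)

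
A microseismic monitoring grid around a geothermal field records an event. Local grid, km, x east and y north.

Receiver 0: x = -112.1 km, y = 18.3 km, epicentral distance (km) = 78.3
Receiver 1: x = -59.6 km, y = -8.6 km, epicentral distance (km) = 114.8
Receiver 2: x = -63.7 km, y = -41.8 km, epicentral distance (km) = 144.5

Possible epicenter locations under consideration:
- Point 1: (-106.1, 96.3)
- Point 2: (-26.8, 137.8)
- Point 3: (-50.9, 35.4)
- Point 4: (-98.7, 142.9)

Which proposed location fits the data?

Point 1

For each candidate, compare |candidate − station| to the reported distance:
Point 1: residuals Receiver 0 0.1, Receiver 1 0.1, Receiver 2 0.0 → max 0.1 km
Point 2: residuals Receiver 0 68.5, Receiver 1 35.2, Receiver 2 38.9 → max 68.5 km
Point 3: residuals Receiver 0 14.8, Receiver 1 69.9, Receiver 2 66.2 → max 69.9 km
Point 4: residuals Receiver 0 47.0, Receiver 1 41.7, Receiver 2 43.5 → max 47.0 km
Only Point 1 has all residuals ≈ 0.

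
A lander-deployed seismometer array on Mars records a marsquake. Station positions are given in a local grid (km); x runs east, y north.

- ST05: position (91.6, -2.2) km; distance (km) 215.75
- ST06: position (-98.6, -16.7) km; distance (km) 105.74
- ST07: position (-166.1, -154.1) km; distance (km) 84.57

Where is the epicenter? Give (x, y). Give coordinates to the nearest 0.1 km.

Circle about each station: (x − 91.6)² + (y + 2.2)² = 215.75²; (x + 98.6)² + (y + 16.7)² = 105.74²; (x + 166.1)² + (y + 154.1)² = 84.57².
Subtracting the ST05 equation from the ST06 and ST07 equations removes the quadratic terms:
-380.4 x − 29.0 y = 36972.56
-515.4 x − 303.8 y = 82336.60
Solving the 2×2 system: x ≈ -87.9, y ≈ -121.9 km.
Check against ST05 (with the unrounded x, y): √((x − 91.6)²+(y + 2.2)²) = 215.75 ≈ 215.75 km. ✓

-87.9 km east, -121.9 km north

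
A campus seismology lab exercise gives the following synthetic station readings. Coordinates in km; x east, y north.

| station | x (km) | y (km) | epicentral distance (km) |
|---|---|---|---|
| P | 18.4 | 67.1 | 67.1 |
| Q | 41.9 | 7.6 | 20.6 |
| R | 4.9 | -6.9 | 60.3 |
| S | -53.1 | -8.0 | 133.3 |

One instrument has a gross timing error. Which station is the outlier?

Solve using three stations at a time. Using P, Q, R (subtract circle equations pairwise → linear system) gives (x, y) ≈ (61.0, 15.3).
Distances from that point to each station vs reported:
  P: calculated 67.1 vs reported 67.1 → residual 0.0 km
  Q: calculated 20.5 vs reported 20.6 → residual 0.1 km
  R: calculated 60.3 vs reported 60.3 → residual 0.0 km
  S: calculated 116.4 vs reported 133.3 → residual 16.9 km
P, Q, R are mutually consistent (residuals ≈ 0); S is off by 16.9 km.

S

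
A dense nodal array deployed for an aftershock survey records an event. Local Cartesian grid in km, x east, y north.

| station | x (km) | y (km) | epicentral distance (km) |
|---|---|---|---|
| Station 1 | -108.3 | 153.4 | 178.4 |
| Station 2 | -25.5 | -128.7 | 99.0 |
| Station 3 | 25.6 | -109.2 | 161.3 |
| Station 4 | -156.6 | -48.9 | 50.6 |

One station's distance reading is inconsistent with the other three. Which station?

Solve using three stations at a time. Using Station 1, Station 3, Station 4 (subtract circle equations pairwise → linear system) gives (x, y) ≈ (-112.0, -25.0).
Distances from that point to each station vs reported:
  Station 1: calculated 178.4 vs reported 178.4 → residual 0.0 km
  Station 2: calculated 135.0 vs reported 99.0 → residual 36.0 km
  Station 3: calculated 161.3 vs reported 161.3 → residual 0.0 km
  Station 4: calculated 50.6 vs reported 50.6 → residual 0.0 km
Station 1, Station 3, Station 4 are mutually consistent (residuals ≈ 0); Station 2 is off by 36.0 km.

Station 2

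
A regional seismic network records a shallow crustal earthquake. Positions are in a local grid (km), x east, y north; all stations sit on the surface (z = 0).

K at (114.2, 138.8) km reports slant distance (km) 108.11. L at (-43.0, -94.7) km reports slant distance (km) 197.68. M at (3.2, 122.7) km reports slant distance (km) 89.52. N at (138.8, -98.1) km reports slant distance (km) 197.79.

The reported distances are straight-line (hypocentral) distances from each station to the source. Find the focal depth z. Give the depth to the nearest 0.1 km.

Each station gives a sphere (x−x_i)² + (y−y_i)² + z² = d_i² (stations at z=0).
Subtracting the K sphere from L and M: z² cancels, leaving linear equations in x and y:
-314.4 x − 467.0 y = -48879.60
-222.0 x − 32.2 y = -13567.61
Solving: x ≈ 50.905, y ≈ 70.397 km (keep extra digits for the depth step; rounded: 50.9, 70.4).
Then from the K sphere: z² = 108.11² − (x − 114.2)² − (y − 138.8)² with x = 50.905, y = 70.397, so z ≈ 54.795 ≈ 54.8 km.

z ≈ 54.8 km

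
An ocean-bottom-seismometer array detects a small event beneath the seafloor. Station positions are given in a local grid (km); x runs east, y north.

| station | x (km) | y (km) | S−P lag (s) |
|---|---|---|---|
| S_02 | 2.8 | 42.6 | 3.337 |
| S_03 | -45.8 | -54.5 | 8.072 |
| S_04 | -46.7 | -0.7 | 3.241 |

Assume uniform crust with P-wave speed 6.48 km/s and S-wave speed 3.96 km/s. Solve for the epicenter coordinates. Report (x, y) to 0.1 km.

Distance from S−P lag: d = Δt · v_P v_S / (v_P − v_S) = Δt · (6.48·3.96)/(6.48−3.96) ≈ 10.1829·Δt.
So d_S_02 = 33.98, d_S_03 = 82.20, d_S_04 = 33.00 km.
Circle about each station: (x − 2.8)² + (y − 42.6)² = 33.98²; (x + 45.8)² + (y + 54.5)² = 82.20²; (x + 46.7)² + (y + 0.7)² = 33.00².
Subtracting pairs of circle equations eliminates x²+y² and gives linear equations (the radical axes):
-97.2 x − 194.2 y = -2356.91
-99.0 x − 86.6 y = 424.42
Solving the 2×2 system: x ≈ -26.5, y ≈ 25.4 km.
Check against S_02 (with the unrounded x, y): √((x − 2.8)²+(y − 42.6)²) = 33.98 ≈ 33.98 km. ✓

-26.5 km east, 25.4 km north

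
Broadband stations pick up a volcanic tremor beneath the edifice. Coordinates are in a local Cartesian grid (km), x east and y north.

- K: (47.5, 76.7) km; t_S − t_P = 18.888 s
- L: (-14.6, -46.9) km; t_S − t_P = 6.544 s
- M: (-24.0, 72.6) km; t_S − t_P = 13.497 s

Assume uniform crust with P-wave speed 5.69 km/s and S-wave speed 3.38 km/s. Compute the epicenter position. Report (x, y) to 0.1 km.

(-66.8, -31.3)

Distance from S−P lag: d = Δt · v_P v_S / (v_P − v_S) = Δt · (5.69·3.38)/(5.69−3.38) ≈ 8.3256·Δt.
So d_K = 157.25, d_L = 54.48, d_M = 112.37 km.
Circle about each station: (x − 47.5)² + (y − 76.7)² = 157.25²; (x + 14.6)² + (y + 46.9)² = 54.48²; (x + 24.0)² + (y − 72.6)² = 112.37².
Subtracting the K equation from the L and M equations removes the quadratic terms:
-124.2 x − 247.2 y = 16033.12
-143.0 x − 8.2 y = 9808.17
Solving the 2×2 system: x ≈ -66.8, y ≈ -31.3 km.
Check against K (with the unrounded x, y): √((x − 47.5)²+(y − 76.7)²) = 157.25 ≈ 157.25 km. ✓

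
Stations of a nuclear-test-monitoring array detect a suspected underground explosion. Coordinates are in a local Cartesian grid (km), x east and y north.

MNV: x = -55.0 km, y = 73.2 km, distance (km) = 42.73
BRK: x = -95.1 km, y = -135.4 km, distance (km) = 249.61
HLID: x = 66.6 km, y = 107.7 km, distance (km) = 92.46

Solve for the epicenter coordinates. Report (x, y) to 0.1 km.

Circle about each station: (x + 55.0)² + (y − 73.2)² = 42.73²; (x + 95.1)² + (y + 135.4)² = 249.61²; (x − 66.6)² + (y − 107.7)² = 92.46².
Subtracting the MNV equation from the BRK and HLID equations removes the quadratic terms:
-80.2 x − 417.2 y = -41485.37
243.2 x + 69.0 y = 928.61
Solving the 2×2 system: x ≈ -25.8, y ≈ 104.4 km.
Check against MNV (with the unrounded x, y): √((x + 55.0)²+(y − 73.2)²) = 42.73 ≈ 42.73 km. ✓

x ≈ -25.8 km, y ≈ 104.4 km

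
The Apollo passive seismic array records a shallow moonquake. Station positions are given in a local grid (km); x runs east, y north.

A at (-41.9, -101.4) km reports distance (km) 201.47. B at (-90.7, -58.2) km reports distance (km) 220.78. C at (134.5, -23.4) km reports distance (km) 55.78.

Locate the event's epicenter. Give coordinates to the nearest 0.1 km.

112.6 km east, 27.9 km north

Circle about each station: (x + 41.9)² + (y + 101.4)² = 201.47²; (x + 90.7)² + (y + 58.2)² = 220.78²; (x − 134.5)² + (y + 23.4)² = 55.78².
Subtracting the A equation from the B and C equations removes the quadratic terms:
-97.6 x + 86.4 y = -8577.49
352.8 x + 156.0 y = 44078.99
Solving the 2×2 system: x ≈ 112.6, y ≈ 27.9 km.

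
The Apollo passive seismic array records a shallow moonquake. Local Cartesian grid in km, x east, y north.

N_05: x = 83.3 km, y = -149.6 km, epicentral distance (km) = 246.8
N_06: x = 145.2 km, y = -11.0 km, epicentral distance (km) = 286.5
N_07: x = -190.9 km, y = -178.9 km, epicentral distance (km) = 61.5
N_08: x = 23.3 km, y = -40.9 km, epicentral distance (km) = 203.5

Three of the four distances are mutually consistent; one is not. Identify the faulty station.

N_06

Solve using three stations at a time. Using N_05, N_07, N_08 (subtract circle equations pairwise → linear system) gives (x, y) ≈ (-162.2, -124.5).
Distances from that point to each station vs reported:
  N_05: calculated 246.8 vs reported 246.8 → residual 0.0 km
  N_06: calculated 327.7 vs reported 286.5 → residual 41.2 km
  N_07: calculated 61.5 vs reported 61.5 → residual 0.0 km
  N_08: calculated 203.5 vs reported 203.5 → residual 0.0 km
N_05, N_07, N_08 are mutually consistent (residuals ≈ 0); N_06 is off by 41.2 km.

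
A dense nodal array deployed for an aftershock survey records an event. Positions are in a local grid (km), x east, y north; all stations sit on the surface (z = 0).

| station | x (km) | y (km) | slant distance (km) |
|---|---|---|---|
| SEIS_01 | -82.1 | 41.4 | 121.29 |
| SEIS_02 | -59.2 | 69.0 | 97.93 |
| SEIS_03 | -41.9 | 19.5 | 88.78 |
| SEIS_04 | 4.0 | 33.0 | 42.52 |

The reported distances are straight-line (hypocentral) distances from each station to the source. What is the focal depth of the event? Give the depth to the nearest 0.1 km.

6.2 km

Each station gives a sphere (x−x_i)² + (y−y_i)² + z² = d_i² (stations at z=0).
Subtracting the SEIS_01 sphere from SEIS_02 and SEIS_03: z² cancels, leaving linear equations in x and y:
45.8 x + 55.2 y = 4932.25
80.4 x − 43.8 y = 510.87
Solving: x ≈ 37.900, y ≈ 57.906 km (keep extra digits for the depth step; rounded: 37.9, 57.9).
Then from the SEIS_01 sphere: z² = 121.29² − (x + 82.1)² − (y − 41.4)² with x = 37.900, y = 57.906, so z ≈ 6.230 ≈ 6.2 km.
Check against SEIS_04 (with the unrounded solution): distance 42.52 ≈ 42.52 km. ✓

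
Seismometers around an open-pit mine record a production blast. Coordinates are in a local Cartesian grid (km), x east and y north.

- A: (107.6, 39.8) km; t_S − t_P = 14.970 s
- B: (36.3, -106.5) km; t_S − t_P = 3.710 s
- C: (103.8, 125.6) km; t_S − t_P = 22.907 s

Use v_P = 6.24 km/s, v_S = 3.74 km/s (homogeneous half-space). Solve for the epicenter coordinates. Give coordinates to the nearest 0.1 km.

25.8 km east, -73.5 km north

Distance from S−P lag: d = Δt · v_P v_S / (v_P − v_S) = Δt · (6.24·3.74)/(6.24−3.74) ≈ 9.3350·Δt.
So d_A = 139.75, d_B = 34.63, d_C = 213.84 km.
Circle about each station: (x − 107.6)² + (y − 39.8)² = 139.75²; (x − 36.3)² + (y + 106.5)² = 34.63²; (x − 103.8)² + (y − 125.6)² = 213.84².
Subtracting pairs of circle equations eliminates x²+y² and gives linear equations (the radical axes):
-142.6 x − 292.6 y = 17828.97
-7.6 x + 171.6 y = -12809.48
Solving the 2×2 system: x ≈ 25.8, y ≈ -73.5 km.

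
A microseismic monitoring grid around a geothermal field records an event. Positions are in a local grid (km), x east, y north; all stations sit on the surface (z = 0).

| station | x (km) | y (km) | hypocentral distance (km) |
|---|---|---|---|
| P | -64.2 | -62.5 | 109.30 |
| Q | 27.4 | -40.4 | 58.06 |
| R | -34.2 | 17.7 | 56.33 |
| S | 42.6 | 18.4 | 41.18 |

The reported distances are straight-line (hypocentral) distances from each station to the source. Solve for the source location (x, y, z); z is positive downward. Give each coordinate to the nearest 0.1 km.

Each station gives a sphere (x−x_i)² + (y−y_i)² + z² = d_i² (stations at z=0).
Subtracting the P sphere from Q and R: z² cancels, leaving linear equations in x and y:
183.2 x + 44.2 y = 2930.56
60.0 x + 160.4 y = 2228.46
Solving: x ≈ 13.899, y ≈ 8.694 km (keep extra digits for the depth step; rounded: 13.9, 8.7).
Then from the P sphere: z² = 109.30² − (x + 64.2)² − (y + 62.5)² with x = 13.899, y = 8.694, so z ≈ 27.901 ≈ 27.9 km.

x ≈ 13.9 km, y ≈ 8.7 km, depth ≈ 27.9 km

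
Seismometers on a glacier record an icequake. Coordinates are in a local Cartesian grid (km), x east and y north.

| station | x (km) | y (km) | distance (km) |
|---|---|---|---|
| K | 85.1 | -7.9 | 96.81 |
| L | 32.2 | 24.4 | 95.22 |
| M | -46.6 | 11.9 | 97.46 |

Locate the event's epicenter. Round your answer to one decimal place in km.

Circle about each station: (x − 85.1)² + (y + 7.9)² = 96.81²; (x − 32.2)² + (y − 24.4)² = 95.22²; (x + 46.6)² + (y − 11.9)² = 97.46².
Subtracting pairs of circle equations eliminates x²+y² and gives linear equations (the radical axes):
-105.8 x + 64.6 y = -5366.89
-263.4 x + 39.6 y = -5117.53
Solving the 2×2 system: x ≈ 9.2, y ≈ -68.0 km.

x ≈ 9.2 km, y ≈ -68.0 km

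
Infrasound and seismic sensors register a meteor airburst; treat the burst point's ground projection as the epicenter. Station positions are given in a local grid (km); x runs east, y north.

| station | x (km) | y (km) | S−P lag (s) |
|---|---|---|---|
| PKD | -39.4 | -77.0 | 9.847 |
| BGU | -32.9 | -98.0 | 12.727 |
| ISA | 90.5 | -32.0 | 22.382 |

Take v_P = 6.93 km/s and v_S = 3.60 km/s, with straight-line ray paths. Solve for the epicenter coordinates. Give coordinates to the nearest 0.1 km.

-76.1 km east, -13.0 km north

Distance from S−P lag: d = Δt · v_P v_S / (v_P − v_S) = Δt · (6.93·3.60)/(6.93−3.60) ≈ 7.4919·Δt.
So d_PKD = 73.77, d_BGU = 95.35, d_ISA = 167.68 km.
Circle about each station: (x + 39.4)² + (y + 77.0)² = 73.77²; (x + 32.9)² + (y + 98.0)² = 95.35²; (x − 90.5)² + (y + 32.0)² = 167.68².
Subtracting pairs of circle equations eliminates x²+y² and gives linear equations (the radical axes):
13.0 x − 42.0 y = -444.56
259.8 x + 90.0 y = -20941.68
Solving the 2×2 system: x ≈ -76.1, y ≈ -13.0 km.
Check against PKD (with the unrounded x, y): √((x + 39.4)²+(y + 77.0)²) = 73.80 ≈ 73.77 km. ✓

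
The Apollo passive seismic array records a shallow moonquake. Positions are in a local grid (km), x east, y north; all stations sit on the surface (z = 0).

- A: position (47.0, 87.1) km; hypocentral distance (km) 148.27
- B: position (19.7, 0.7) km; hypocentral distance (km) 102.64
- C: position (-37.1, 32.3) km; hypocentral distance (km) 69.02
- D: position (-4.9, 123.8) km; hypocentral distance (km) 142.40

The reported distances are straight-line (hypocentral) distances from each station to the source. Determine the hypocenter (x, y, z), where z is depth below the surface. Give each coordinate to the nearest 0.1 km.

Each station gives a sphere (x−x_i)² + (y−y_i)² + z² = d_i² (stations at z=0).
Subtracting the A sphere from B and C: z² cancels, leaving linear equations in x and y:
-54.6 x − 172.8 y = 2042.19
-168.2 x − 109.6 y = 9844.52
Solving: x ≈ -64.006, y ≈ 8.406 km (keep extra digits for the depth step; rounded: -64.0, 8.4).
Then from the A sphere: z² = 148.27² − (x − 47.0)² − (y − 87.1)² with x = -64.006, y = 8.406, so z ≈ 58.897 ≈ 58.9 km.

(-64.0, 8.4, 58.9)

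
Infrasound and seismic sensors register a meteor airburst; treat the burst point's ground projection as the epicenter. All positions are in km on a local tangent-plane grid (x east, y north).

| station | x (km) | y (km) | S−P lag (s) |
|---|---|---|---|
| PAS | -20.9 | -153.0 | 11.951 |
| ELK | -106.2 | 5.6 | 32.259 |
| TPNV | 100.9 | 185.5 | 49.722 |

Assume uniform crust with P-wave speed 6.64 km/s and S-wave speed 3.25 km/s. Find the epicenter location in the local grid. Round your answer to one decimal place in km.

(50.6, -127.0)

Distance from S−P lag: d = Δt · v_P v_S / (v_P − v_S) = Δt · (6.64·3.25)/(6.64−3.25) ≈ 6.3658·Δt.
So d_PAS = 76.08, d_ELK = 205.35, d_TPNV = 316.52 km.
Circle about each station: (x + 20.9)² + (y + 153.0)² = 76.08²; (x + 106.2)² + (y − 5.6)² = 205.35²; (x − 100.9)² + (y − 185.5)² = 316.52².
Subtracting pairs of circle equations eliminates x²+y² and gives linear equations (the radical axes):
-170.6 x + 317.2 y = -48916.47
243.6 x + 677.0 y = -73651.49
Solving the 2×2 system: x ≈ 50.6, y ≈ -127.0 km.
Check against PAS (with the unrounded x, y): √((x + 20.9)²+(y + 153.0)²) = 76.08 ≈ 76.08 km. ✓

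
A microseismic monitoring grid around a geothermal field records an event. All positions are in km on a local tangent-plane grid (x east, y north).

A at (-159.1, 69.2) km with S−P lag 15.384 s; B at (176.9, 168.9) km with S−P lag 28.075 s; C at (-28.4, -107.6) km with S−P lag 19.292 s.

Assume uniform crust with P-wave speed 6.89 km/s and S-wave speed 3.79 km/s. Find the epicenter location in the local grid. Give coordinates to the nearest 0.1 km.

-30.3 km east, 54.9 km north

Distance from S−P lag: d = Δt · v_P v_S / (v_P − v_S) = Δt · (6.89·3.79)/(6.89−3.79) ≈ 8.4236·Δt.
So d_A = 129.59, d_B = 236.49, d_C = 162.51 km.
Circle about each station: (x + 159.1)² + (y − 69.2)² = 129.59²; (x − 176.9)² + (y − 168.9)² = 236.49²; (x + 28.4)² + (y + 107.6)² = 162.51².
Subtracting pairs of circle equations eliminates x²+y² and gives linear equations (the radical axes):
672.0 x + 199.4 y = -9414.58
261.4 x − 353.6 y = -27333.06
Solving the 2×2 system: x ≈ -30.3, y ≈ 54.9 km.
Check against A (with the unrounded x, y): √((x + 159.1)²+(y − 69.2)²) = 129.59 ≈ 129.59 km. ✓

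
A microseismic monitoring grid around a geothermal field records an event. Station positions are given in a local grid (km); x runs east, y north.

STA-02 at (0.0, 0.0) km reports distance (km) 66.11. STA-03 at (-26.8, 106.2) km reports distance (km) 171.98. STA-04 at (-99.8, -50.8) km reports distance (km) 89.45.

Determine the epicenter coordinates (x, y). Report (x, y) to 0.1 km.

(-11.5, -65.1)

Circle about each station: x² + y² = 66.11²; (x + 26.8)² + (y − 106.2)² = 171.98²; (x + 99.8)² + (y + 50.8)² = 89.45².
Subtracting the STA-02 equation from the STA-03 and STA-04 equations removes the quadratic terms:
-53.6 x + 212.4 y = -13209.91
-199.6 x − 101.6 y = 8909.91
Solving the 2×2 system: x ≈ -11.5, y ≈ -65.1 km.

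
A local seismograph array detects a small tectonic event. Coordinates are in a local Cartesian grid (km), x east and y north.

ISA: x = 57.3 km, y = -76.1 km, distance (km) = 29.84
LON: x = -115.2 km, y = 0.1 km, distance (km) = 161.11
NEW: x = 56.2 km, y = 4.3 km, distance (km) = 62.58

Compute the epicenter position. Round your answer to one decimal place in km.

x ≈ 36.2 km, y ≈ -55.0 km

Circle about each station: (x − 57.3)² + (y + 76.1)² = 29.84²; (x + 115.2)² + (y − 0.1)² = 161.11²; (x − 56.2)² + (y − 4.3)² = 62.58².
Subtracting pairs of circle equations eliminates x²+y² and gives linear equations (the radical axes):
-345.0 x + 152.4 y = -20869.46
-2.2 x + 160.8 y = -8923.40
Solving the 2×2 system: x ≈ 36.2, y ≈ -55.0 km.
Check against ISA (with the unrounded x, y): √((x − 57.3)²+(y + 76.1)²) = 29.84 ≈ 29.84 km. ✓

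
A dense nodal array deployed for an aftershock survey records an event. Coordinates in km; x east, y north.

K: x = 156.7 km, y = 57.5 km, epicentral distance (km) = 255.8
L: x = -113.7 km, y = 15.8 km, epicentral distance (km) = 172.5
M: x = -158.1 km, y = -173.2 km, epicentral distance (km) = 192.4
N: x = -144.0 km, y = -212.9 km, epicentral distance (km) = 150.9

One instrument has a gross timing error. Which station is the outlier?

Solve using three stations at a time. Using K, L, N (subtract circle equations pairwise → linear system) gives (x, y) ≈ (-19.0, -128.4).
Distances from that point to each station vs reported:
  K: calculated 255.8 vs reported 255.8 → residual 0.0 km
  L: calculated 172.5 vs reported 172.5 → residual 0.0 km
  M: calculated 146.1 vs reported 192.4 → residual 46.3 km
  N: calculated 150.9 vs reported 150.9 → residual 0.0 km
K, L, N are mutually consistent (residuals ≈ 0); M is off by 46.3 km.

M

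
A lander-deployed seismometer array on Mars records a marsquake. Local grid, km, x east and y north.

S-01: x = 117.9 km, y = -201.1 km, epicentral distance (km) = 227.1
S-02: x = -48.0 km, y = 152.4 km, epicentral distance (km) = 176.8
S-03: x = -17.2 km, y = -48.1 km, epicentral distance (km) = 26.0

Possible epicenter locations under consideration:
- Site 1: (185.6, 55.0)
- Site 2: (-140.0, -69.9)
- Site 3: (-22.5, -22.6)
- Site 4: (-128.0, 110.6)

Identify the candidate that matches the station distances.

For each candidate, compare |candidate − station| to the reported distance:
Site 1: residuals S-01 37.8, S-02 76.3, S-03 201.5 → max 201.5 km
Site 2: residuals S-01 62.3, S-02 63.8, S-03 98.7 → max 98.7 km
Site 3: residuals S-01 0.0, S-02 0.0, S-03 0.0 → max 0.0 km
Site 4: residuals S-01 169.9, S-02 86.5, S-03 167.6 → max 169.9 km
Only Site 3 has all residuals ≈ 0.

Site 3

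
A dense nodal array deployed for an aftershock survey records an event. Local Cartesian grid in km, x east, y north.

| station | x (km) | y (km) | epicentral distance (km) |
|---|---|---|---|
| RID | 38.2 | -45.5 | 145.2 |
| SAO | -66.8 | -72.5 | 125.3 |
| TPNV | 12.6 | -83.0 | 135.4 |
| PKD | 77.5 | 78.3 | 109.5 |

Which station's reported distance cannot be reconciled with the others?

Solve using three stations at a time. Using SAO, TPNV, PKD (subtract circle equations pairwise → linear system) gives (x, y) ≈ (-27.3, 46.4).
Distances from that point to each station vs reported:
  RID: calculated 112.8 vs reported 145.2 → residual 32.4 km
  SAO: calculated 125.3 vs reported 125.3 → residual 0.0 km
  TPNV: calculated 135.4 vs reported 135.4 → residual 0.0 km
  PKD: calculated 109.5 vs reported 109.5 → residual 0.0 km
SAO, TPNV, PKD are mutually consistent (residuals ≈ 0); RID is off by 32.4 km.

RID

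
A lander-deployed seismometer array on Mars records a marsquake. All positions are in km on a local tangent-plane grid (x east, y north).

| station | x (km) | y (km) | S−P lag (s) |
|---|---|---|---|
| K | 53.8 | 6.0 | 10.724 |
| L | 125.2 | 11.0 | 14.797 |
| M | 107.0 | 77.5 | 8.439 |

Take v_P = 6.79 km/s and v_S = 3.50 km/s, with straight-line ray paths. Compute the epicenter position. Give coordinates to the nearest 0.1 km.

Distance from S−P lag: d = Δt · v_P v_S / (v_P − v_S) = Δt · (6.79·3.50)/(6.79−3.50) ≈ 7.2234·Δt.
So d_K = 77.46, d_L = 106.88, d_M = 60.96 km.
Circle about each station: (x − 53.8)² + (y − 6.0)² = 77.46²; (x − 125.2)² + (y − 11.0)² = 106.88²; (x − 107.0)² + (y − 77.5)² = 60.96².
Subtracting the K equation from the L and M equations removes the quadratic terms:
142.8 x + 10.0 y = 7442.32
106.4 x + 143.0 y = 16808.74
Solving the 2×2 system: x ≈ 46.3, y ≈ 83.1 km.

x ≈ 46.3 km, y ≈ 83.1 km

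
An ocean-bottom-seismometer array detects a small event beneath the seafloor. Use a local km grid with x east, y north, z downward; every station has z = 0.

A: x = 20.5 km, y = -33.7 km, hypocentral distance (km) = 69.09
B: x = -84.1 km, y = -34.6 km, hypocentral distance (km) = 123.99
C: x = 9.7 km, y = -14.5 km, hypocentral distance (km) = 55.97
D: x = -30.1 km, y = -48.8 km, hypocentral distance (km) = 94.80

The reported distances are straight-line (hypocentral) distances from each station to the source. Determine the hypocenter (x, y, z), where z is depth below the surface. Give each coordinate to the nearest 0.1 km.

Each station gives a sphere (x−x_i)² + (y−y_i)² + z² = d_i² (stations at z=0).
Subtracting the A sphere from B and C: z² cancels, leaving linear equations in x and y:
-209.2 x − 1.8 y = -3886.06
-21.6 x + 38.4 y = 389.19
Solving: x ≈ 18.400, y ≈ 20.485 km (keep extra digits for the depth step; rounded: 18.4, 20.5).
Then from the A sphere: z² = 69.09² − (x − 20.5)² − (y + 33.7)² with x = 18.400, y = 20.485, so z ≈ 42.814 ≈ 42.8 km.

(18.4, 20.5, 42.8)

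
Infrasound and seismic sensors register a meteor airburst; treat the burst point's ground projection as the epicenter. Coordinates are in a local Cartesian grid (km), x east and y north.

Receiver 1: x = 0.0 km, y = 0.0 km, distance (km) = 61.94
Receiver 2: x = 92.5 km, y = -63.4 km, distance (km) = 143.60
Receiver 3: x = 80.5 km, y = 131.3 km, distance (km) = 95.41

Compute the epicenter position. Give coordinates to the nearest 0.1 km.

(17.9, 59.3)

Circle about each station: x² + y² = 61.94²; (x − 92.5)² + (y + 63.4)² = 143.60²; (x − 80.5)² + (y − 131.3)² = 95.41².
Subtracting the Receiver 1 equation from the Receiver 2 and Receiver 3 equations removes the quadratic terms:
185.0 x − 126.8 y = -4208.59
161.0 x + 262.6 y = 18453.44
Solving the 2×2 system: x ≈ 17.9, y ≈ 59.3 km.
Check against Receiver 1 (with the unrounded x, y): √(x²+y²) = 61.94 ≈ 61.94 km. ✓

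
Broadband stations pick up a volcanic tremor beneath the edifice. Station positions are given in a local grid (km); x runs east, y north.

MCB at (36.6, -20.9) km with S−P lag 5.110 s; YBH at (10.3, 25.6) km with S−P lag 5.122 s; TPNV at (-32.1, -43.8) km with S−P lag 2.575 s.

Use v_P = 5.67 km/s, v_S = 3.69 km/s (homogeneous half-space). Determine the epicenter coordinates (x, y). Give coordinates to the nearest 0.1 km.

-17.4 km east, -20.9 km north

Distance from S−P lag: d = Δt · v_P v_S / (v_P − v_S) = Δt · (5.67·3.69)/(5.67−3.69) ≈ 10.5668·Δt.
So d_MCB = 54.00, d_YBH = 54.12, d_TPNV = 27.21 km.
Circle about each station: (x − 36.6)² + (y + 20.9)² = 54.00²; (x − 10.3)² + (y − 25.6)² = 54.12²; (x + 32.1)² + (y + 43.8)² = 27.21².
Subtracting the MCB equation from the YBH and TPNV equations removes the quadratic terms:
-52.6 x + 93.0 y = -1027.89
-137.4 x − 45.8 y = 3348.10
Solving the 2×2 system: x ≈ -17.4, y ≈ -20.9 km.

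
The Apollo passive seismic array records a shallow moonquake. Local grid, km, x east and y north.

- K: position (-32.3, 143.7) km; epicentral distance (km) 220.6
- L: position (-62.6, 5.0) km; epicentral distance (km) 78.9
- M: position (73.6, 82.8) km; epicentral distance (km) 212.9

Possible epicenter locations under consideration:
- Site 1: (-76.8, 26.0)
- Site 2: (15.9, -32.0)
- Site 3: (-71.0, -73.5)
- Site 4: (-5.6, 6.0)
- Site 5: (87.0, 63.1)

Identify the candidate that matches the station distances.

For each candidate, compare |candidate − station| to the reported distance:
Site 1: residuals K 94.8, L 53.5, M 52.1 → max 94.8 km
Site 2: residuals K 38.4, L 7.9, M 84.4 → max 84.4 km
Site 3: residuals K 0.0, L 0.0, M 0.0 → max 0.0 km
Site 4: residuals K 80.3, L 21.9, M 102.6 → max 102.6 km
Site 5: residuals K 76.6, L 81.6, M 189.1 → max 189.1 km
Only Site 3 has all residuals ≈ 0.

Site 3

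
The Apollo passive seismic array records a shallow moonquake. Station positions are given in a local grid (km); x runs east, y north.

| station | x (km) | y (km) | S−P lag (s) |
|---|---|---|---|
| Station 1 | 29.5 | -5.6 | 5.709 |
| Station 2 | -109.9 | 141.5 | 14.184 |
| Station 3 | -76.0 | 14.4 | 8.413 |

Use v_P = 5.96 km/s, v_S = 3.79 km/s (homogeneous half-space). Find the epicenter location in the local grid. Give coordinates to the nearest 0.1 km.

x ≈ 4.7 km, y ≈ 48.4 km

Distance from S−P lag: d = Δt · v_P v_S / (v_P − v_S) = Δt · (5.96·3.79)/(5.96−3.79) ≈ 10.4094·Δt.
So d_Station 1 = 59.43, d_Station 2 = 147.65, d_Station 3 = 87.57 km.
Circle about each station: (x − 29.5)² + (y + 5.6)² = 59.43²; (x + 109.9)² + (y − 141.5)² = 147.65²; (x + 76.0)² + (y − 14.4)² = 87.57².
Subtracting pairs of circle equations eliminates x²+y² and gives linear equations (the radical axes):
-278.8 x + 294.2 y = 12930.05
-211.0 x + 40.0 y = 945.17
Solving the 2×2 system: x ≈ 4.7, y ≈ 48.4 km.
Check against Station 1 (with the unrounded x, y): √((x − 29.5)²+(y + 5.6)²) = 59.42 ≈ 59.43 km. ✓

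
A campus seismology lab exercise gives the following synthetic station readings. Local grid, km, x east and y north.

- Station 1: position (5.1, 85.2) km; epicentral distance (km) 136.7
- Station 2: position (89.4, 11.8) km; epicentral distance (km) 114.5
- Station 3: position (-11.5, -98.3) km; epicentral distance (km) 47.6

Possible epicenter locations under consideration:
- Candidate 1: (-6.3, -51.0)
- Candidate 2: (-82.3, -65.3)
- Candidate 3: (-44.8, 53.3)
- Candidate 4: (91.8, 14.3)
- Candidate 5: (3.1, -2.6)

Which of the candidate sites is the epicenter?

Candidate 1

For each candidate, compare |candidate − station| to the reported distance:
Candidate 1: residuals Station 1 0.0, Station 2 0.0, Station 3 0.0 → max 0.0 km
Candidate 2: residuals Station 1 37.3, Station 2 73.7, Station 3 30.5 → max 73.7 km
Candidate 3: residuals Station 1 77.5, Station 2 26.0, Station 3 107.6 → max 107.6 km
Candidate 4: residuals Station 1 24.7, Station 2 111.0, Station 3 105.2 → max 111.0 km
Candidate 5: residuals Station 1 48.9, Station 2 27.0, Station 3 49.2 → max 49.2 km
Only Candidate 1 has all residuals ≈ 0.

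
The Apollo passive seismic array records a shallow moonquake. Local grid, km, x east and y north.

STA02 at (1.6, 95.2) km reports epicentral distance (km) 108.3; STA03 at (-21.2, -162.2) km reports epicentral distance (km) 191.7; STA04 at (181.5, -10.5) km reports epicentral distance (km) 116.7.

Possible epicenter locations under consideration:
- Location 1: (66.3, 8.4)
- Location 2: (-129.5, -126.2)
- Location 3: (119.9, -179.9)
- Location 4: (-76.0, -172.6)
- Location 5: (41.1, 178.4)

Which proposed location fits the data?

For each candidate, compare |candidate − station| to the reported distance:
Location 1: residuals STA02 0.0, STA03 0.0, STA04 0.0 → max 0.0 km
Location 2: residuals STA02 149.0, STA03 77.6, STA04 215.1 → max 215.1 km
Location 3: residuals STA02 191.2, STA03 49.5, STA04 63.6 → max 191.2 km
Location 4: residuals STA02 170.5, STA03 135.9, STA04 187.6 → max 187.6 km
Location 5: residuals STA02 16.2, STA03 154.6, STA04 118.7 → max 154.6 km
Only Location 1 has all residuals ≈ 0.

Location 1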